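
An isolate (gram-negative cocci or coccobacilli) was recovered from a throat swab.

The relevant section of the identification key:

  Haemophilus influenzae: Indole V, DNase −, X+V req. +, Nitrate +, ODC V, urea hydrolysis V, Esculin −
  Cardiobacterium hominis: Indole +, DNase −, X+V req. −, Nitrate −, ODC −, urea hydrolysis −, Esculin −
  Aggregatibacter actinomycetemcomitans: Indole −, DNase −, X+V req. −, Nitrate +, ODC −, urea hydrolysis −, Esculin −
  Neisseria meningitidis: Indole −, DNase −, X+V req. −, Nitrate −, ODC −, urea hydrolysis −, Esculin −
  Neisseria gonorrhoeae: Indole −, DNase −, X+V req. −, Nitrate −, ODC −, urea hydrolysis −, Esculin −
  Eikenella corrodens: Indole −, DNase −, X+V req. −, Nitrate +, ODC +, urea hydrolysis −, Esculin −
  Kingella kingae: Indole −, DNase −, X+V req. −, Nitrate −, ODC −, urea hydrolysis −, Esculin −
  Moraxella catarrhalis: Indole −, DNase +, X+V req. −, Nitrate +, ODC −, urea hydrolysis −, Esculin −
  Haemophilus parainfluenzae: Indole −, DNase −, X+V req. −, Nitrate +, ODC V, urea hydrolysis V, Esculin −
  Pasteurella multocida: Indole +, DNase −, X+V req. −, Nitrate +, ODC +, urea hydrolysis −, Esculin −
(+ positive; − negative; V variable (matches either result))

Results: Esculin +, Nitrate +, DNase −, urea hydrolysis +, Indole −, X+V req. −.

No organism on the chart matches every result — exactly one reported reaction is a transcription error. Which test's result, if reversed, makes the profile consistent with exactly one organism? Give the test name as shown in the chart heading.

Esculin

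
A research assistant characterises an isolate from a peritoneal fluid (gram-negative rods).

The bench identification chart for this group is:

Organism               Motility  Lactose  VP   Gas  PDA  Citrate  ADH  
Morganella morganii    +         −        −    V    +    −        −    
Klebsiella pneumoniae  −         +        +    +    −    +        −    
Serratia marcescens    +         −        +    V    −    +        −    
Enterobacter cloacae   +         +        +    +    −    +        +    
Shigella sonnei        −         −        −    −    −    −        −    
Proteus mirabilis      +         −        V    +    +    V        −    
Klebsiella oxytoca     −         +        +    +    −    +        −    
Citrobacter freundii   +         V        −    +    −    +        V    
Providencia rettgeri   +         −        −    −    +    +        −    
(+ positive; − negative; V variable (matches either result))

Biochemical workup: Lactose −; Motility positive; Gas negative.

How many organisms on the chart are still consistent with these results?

Gas −: excludes 5 organisms — 4 left.
Lactose −: all 4 remaining candidates are consistent.
Motility +: excludes Shigella sonnei — 3 left.
Still consistent: Morganella morganii, Providencia rettgeri, Serratia marcescens.

3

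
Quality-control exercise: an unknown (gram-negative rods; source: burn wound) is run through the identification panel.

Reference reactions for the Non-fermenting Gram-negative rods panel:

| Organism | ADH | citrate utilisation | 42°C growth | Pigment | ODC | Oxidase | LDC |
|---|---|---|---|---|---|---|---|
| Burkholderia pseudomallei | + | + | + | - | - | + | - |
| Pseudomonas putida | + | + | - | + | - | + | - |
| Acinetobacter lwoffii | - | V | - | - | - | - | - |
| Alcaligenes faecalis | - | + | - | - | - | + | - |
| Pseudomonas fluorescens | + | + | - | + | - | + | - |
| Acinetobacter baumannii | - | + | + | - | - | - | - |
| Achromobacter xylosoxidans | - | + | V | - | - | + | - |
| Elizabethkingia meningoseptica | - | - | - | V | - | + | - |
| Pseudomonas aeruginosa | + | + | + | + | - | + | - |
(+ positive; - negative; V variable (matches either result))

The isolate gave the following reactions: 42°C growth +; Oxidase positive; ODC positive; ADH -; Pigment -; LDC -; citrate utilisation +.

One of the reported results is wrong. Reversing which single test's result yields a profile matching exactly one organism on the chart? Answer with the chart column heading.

ODC

As reported, no row in the chart matches all 7 reactions.
Reversing ADH → still no organism matches.
Reversing Pigment → still no organism matches.
Reversing 42°C growth → still no organism matches.
Reversing LDC → still no organism matches.
Reversing ODC (to -) → unique match: Achromobacter xylosoxidans.
Reversing citrate utilisation → still no organism matches.
Reversing Oxidase → still no organism matches.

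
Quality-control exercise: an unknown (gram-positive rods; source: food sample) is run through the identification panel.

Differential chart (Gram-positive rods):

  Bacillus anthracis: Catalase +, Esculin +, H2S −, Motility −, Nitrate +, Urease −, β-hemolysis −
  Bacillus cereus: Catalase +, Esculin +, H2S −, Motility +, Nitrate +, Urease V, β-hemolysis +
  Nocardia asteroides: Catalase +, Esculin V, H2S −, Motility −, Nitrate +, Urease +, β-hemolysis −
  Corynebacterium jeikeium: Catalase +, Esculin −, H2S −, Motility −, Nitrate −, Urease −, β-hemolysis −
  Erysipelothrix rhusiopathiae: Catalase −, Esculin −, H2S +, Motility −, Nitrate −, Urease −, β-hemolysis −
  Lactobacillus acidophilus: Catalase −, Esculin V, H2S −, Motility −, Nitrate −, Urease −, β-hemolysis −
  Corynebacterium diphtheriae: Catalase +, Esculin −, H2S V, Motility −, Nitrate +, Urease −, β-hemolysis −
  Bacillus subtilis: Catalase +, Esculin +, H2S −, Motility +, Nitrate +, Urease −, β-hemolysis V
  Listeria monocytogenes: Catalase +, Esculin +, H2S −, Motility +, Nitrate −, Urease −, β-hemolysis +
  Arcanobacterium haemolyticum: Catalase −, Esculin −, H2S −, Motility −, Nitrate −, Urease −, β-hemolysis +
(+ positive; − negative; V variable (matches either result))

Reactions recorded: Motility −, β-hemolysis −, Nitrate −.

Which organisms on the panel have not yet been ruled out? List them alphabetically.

Corynebacterium jeikeium, Erysipelothrix rhusiopathiae, Lactobacillus acidophilus

Nitrate −: excludes 5 organisms — 5 left.
β-hemolysis −: excludes Listeria monocytogenes, Arcanobacterium haemolyticum — 3 left.
Motility −: all 3 remaining candidates are consistent.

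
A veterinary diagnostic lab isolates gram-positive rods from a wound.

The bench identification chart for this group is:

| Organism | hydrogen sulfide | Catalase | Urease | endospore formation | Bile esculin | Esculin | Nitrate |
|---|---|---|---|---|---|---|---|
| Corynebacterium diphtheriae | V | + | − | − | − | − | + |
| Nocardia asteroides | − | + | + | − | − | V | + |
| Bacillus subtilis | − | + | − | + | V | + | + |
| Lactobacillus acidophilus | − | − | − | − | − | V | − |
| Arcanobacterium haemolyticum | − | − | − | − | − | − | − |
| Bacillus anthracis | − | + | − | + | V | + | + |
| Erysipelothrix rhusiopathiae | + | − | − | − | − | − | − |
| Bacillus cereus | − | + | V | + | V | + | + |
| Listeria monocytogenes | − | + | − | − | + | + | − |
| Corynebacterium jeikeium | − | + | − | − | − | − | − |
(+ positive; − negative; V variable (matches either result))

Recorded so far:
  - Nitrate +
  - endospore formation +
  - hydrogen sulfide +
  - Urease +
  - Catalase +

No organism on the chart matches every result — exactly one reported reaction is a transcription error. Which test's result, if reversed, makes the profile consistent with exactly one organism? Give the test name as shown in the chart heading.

As reported, no row in the chart matches all 5 reactions.
Reversing Catalase → still no organism matches.
Reversing Nitrate → still no organism matches.
Reversing endospore formation → still no organism matches.
Reversing Urease → still no organism matches.
Reversing hydrogen sulfide (to −) → unique match: Bacillus cereus.

hydrogen sulfide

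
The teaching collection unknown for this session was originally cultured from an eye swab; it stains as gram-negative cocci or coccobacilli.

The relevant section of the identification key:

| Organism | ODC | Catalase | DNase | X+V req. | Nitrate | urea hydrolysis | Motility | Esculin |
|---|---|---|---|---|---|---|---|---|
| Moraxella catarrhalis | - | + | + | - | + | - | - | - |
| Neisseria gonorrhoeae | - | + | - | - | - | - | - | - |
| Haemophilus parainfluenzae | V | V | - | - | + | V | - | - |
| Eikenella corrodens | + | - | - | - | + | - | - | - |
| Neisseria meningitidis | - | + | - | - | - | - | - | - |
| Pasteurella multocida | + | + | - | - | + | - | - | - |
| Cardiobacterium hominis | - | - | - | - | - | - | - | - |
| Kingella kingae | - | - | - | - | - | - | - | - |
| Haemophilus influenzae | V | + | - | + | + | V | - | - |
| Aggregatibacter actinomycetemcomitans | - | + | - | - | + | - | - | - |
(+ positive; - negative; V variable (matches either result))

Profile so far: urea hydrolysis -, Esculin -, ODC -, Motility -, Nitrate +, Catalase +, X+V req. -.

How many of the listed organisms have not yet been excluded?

urea hydrolysis -: all 10 remaining candidates are consistent.
Motility -: all 10 remaining candidates are consistent.
Catalase +: excludes Eikenella corrodens, Cardiobacterium hominis, Kingella kingae — 7 left.
Esculin -: all 7 remaining candidates are consistent.
ODC -: excludes Pasteurella multocida — 6 left.
X+V req. -: excludes Haemophilus influenzae — 5 left.
Nitrate +: excludes Neisseria gonorrhoeae, Neisseria meningitidis — 3 left.
Still consistent: Aggregatibacter actinomycetemcomitans, Haemophilus parainfluenzae, Moraxella catarrhalis.

3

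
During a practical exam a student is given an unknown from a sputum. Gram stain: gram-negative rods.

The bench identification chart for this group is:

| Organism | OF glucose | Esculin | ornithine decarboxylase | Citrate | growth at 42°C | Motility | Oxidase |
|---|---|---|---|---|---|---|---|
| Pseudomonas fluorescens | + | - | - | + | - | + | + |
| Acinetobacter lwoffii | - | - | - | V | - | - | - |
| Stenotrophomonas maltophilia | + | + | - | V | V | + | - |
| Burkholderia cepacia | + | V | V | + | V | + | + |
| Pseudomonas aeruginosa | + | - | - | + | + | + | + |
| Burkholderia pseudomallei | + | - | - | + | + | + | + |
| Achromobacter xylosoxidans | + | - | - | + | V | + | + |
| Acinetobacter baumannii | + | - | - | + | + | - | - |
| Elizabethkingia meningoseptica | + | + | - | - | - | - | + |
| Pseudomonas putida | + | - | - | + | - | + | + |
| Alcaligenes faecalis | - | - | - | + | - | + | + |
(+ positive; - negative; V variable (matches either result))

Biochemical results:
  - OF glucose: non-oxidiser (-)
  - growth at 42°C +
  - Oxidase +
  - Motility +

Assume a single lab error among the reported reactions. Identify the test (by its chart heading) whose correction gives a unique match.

As reported, no row in the chart matches all 4 reactions.
Reversing Oxidase → still no organism matches.
Reversing Motility → still no organism matches.
Reversing growth at 42°C (to -) → unique match: Alcaligenes faecalis.
Reversing OF glucose → 4 organisms match (not unique).

growth at 42°C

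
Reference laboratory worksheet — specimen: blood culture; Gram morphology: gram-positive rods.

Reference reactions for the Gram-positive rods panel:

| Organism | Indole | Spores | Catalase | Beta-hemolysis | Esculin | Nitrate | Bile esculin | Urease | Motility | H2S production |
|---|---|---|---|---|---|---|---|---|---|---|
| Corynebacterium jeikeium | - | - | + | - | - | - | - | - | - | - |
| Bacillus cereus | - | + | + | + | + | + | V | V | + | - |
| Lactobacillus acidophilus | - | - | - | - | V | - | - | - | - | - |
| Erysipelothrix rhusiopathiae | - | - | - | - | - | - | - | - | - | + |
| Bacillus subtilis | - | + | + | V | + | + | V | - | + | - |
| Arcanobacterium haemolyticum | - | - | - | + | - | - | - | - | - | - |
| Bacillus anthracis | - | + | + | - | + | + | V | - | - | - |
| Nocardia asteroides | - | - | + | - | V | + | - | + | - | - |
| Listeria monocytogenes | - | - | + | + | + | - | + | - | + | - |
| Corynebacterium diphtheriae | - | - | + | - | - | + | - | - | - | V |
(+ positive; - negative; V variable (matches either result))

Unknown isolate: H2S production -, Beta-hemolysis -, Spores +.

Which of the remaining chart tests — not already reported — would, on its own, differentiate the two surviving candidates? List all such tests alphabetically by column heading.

Spores +: excludes 7 organisms — 3 left.
Beta-hemolysis -: excludes Bacillus cereus — 2 left.
H2S production -: all 2 remaining candidates are consistent.
Two candidates remain: Bacillus anthracis and Bacillus subtilis.
  Indole: - vs - — same for both, does not separate.
  Catalase: + vs + — same for both, does not separate.
  Esculin: + vs + — same for both, does not separate.
  Nitrate: + vs + — same for both, does not separate.
  Bile esculin: V vs V — variable for at least one, does not separate.
  Urease: - vs - — same for both, does not separate.
  Motility: Bacillus anthracis -, Bacillus subtilis + — discriminates.

Motility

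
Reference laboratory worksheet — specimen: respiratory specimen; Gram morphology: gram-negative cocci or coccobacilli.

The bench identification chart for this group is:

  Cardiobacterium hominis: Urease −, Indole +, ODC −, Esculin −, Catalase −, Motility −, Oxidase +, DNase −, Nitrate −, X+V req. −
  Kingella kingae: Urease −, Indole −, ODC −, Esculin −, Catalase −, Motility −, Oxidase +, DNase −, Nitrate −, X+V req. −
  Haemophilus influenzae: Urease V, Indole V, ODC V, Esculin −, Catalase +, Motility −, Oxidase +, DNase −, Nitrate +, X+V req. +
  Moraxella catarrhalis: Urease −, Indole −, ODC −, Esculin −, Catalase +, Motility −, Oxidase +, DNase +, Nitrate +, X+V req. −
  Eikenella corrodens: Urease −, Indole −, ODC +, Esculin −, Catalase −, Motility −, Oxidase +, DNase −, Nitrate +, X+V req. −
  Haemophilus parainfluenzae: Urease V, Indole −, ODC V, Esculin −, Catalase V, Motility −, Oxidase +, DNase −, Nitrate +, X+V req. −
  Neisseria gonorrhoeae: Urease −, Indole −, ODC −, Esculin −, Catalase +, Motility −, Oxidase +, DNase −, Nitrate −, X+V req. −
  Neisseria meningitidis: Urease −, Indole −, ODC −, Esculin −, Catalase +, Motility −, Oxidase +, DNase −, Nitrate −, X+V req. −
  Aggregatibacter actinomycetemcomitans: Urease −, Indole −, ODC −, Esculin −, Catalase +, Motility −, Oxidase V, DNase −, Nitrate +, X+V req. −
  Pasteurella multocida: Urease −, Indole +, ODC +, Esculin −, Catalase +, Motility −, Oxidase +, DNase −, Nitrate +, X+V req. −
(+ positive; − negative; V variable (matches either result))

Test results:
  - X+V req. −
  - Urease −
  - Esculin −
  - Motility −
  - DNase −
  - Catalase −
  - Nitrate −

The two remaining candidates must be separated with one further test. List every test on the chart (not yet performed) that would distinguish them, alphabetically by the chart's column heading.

Indole

X+V req. −: excludes Haemophilus influenzae — 9 left.
Esculin −: all 9 remaining candidates are consistent.
DNase −: excludes Moraxella catarrhalis — 8 left.
Urease −: all 8 remaining candidates are consistent.
Motility −: all 8 remaining candidates are consistent.
Catalase −: excludes Neisseria gonorrhoeae, Neisseria meningitidis, Aggregatibacter actinomycetemcomitans, Pasteurella multocida — 4 left.
Nitrate −: excludes Eikenella corrodens, Haemophilus parainfluenzae — 2 left.
Two candidates remain: Cardiobacterium hominis and Kingella kingae.
  Indole: Cardiobacterium hominis +, Kingella kingae − — discriminates.
  ODC: − vs − — same for both, does not separate.
  Oxidase: + vs + — same for both, does not separate.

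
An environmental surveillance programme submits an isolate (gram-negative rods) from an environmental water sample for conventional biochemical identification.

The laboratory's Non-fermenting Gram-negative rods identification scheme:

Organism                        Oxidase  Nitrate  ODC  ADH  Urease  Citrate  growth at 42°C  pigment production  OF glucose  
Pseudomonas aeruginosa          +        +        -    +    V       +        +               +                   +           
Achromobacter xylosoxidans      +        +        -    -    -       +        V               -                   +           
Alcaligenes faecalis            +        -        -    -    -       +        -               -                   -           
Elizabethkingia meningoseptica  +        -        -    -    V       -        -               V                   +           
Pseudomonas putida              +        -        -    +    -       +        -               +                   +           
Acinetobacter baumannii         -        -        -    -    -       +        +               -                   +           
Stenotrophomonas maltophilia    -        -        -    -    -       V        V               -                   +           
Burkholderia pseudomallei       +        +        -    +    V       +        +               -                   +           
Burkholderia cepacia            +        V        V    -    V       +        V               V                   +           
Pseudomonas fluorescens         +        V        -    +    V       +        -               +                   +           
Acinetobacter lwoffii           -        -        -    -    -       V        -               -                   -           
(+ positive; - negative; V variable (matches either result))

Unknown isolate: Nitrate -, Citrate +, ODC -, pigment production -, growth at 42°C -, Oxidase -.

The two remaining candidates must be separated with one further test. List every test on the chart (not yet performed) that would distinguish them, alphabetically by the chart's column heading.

growth at 42°C -: excludes Pseudomonas aeruginosa, Acinetobacter baumannii, Burkholderia pseudomallei — 8 left.
Nitrate -: excludes Achromobacter xylosoxidans — 7 left.
ODC -: all 7 remaining candidates are consistent.
Citrate +: excludes Elizabethkingia meningoseptica — 6 left.
pigment production -: excludes Pseudomonas putida, Pseudomonas fluorescens — 4 left.
Oxidase -: excludes Alcaligenes faecalis, Burkholderia cepacia — 2 left.
Two candidates remain: Acinetobacter lwoffii and Stenotrophomonas maltophilia.
  ADH: - vs - — same for both, does not separate.
  Urease: - vs - — same for both, does not separate.
  OF glucose: Acinetobacter lwoffii -, Stenotrophomonas maltophilia + — discriminates.

OF glucose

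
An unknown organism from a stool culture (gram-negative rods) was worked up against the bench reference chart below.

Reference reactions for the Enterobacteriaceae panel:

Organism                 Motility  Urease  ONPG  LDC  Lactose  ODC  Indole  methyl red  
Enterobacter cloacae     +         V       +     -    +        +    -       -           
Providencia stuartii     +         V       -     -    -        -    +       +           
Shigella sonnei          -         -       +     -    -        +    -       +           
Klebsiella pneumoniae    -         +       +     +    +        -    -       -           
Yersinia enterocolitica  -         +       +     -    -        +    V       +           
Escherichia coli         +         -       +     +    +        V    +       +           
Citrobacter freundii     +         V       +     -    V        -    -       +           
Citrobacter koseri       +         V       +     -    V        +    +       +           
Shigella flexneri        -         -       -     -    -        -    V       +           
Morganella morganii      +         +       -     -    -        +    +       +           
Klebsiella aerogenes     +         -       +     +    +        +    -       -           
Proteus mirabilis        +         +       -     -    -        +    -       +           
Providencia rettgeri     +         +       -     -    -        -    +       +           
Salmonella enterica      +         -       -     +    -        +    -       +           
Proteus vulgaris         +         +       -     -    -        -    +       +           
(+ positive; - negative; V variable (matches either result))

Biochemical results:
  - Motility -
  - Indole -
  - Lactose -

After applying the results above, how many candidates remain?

Motility -: excludes 11 organisms — 4 left.
Indole -: all 4 remaining candidates are consistent.
Lactose -: excludes Klebsiella pneumoniae — 3 left.
Still consistent: Shigella flexneri, Shigella sonnei, Yersinia enterocolitica.

3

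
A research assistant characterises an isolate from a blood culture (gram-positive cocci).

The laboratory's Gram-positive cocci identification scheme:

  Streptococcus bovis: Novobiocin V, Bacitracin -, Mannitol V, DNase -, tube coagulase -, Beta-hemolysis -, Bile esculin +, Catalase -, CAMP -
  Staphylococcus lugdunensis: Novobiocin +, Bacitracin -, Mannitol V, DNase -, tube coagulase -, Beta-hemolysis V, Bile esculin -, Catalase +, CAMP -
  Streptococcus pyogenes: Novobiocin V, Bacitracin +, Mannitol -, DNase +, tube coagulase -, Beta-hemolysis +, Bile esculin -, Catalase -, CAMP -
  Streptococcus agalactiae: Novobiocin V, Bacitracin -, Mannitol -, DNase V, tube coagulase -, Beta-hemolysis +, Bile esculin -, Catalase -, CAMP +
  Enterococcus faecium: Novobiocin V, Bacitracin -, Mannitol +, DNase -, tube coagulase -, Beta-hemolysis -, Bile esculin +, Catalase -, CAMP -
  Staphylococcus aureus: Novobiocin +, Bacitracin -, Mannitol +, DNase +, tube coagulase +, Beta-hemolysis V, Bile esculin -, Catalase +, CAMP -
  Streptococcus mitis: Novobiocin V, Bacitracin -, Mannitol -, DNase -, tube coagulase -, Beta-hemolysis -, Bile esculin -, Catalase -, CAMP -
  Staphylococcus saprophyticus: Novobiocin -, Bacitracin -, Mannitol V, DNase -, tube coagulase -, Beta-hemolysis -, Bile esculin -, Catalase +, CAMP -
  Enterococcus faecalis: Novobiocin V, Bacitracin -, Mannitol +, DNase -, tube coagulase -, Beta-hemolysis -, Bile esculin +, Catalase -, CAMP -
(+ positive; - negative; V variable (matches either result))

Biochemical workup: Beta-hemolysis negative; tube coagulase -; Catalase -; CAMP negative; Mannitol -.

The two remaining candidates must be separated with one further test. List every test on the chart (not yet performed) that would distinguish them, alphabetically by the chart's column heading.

Bile esculin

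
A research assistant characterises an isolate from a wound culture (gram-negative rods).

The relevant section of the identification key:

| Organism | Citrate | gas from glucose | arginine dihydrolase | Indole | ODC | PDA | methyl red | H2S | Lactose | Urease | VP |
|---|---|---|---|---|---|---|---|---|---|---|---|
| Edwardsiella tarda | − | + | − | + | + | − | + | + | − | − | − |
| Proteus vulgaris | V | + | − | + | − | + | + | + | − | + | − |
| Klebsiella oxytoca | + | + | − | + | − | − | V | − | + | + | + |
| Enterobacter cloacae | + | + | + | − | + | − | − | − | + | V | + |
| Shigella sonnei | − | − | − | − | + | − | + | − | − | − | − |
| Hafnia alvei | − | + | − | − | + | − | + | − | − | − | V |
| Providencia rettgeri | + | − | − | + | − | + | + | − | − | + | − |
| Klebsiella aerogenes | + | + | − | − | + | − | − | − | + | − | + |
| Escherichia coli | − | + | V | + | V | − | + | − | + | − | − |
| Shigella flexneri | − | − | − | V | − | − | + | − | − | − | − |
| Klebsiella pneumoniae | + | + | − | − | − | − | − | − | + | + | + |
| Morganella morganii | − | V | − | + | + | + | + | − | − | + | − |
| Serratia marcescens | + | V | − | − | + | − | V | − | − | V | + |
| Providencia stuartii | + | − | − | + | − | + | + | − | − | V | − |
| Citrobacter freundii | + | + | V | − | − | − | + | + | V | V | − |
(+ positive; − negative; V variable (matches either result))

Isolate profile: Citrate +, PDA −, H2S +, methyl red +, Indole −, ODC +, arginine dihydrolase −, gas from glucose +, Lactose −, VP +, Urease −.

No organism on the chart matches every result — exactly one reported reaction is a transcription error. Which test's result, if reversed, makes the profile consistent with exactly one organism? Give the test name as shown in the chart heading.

As reported, no row in the chart matches all 11 reactions.
Reversing ODC → still no organism matches.
Reversing Indole → still no organism matches.
Reversing Lactose → still no organism matches.
Reversing gas from glucose → still no organism matches.
Reversing VP → still no organism matches.
Reversing methyl red → still no organism matches.
Reversing PDA → still no organism matches.
Reversing H2S (to −) → unique match: Serratia marcescens.
Reversing arginine dihydrolase → still no organism matches.
Reversing Citrate → still no organism matches.
Reversing Urease → still no organism matches.

H2S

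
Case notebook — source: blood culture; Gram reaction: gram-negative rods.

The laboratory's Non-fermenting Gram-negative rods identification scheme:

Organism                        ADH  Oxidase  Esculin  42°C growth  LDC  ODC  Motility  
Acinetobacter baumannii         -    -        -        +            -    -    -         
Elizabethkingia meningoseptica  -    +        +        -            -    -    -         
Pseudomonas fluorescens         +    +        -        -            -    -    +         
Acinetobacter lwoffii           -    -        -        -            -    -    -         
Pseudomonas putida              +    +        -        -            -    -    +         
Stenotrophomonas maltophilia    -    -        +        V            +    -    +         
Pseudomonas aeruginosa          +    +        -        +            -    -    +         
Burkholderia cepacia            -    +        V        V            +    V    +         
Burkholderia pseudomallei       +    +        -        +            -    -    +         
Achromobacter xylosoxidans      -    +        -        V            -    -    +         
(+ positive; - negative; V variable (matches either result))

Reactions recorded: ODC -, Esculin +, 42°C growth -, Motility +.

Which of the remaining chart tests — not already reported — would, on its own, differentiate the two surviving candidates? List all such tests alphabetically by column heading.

ODC -: all 10 remaining candidates are consistent.
42°C growth -: excludes Acinetobacter baumannii, Pseudomonas aeruginosa, Burkholderia pseudomallei — 7 left.
Motility +: excludes Elizabethkingia meningoseptica, Acinetobacter lwoffii — 5 left.
Esculin +: excludes Pseudomonas fluorescens, Pseudomonas putida, Achromobacter xylosoxidans — 2 left.
Two candidates remain: Burkholderia cepacia and Stenotrophomonas maltophilia.
  ADH: - vs - — same for both, does not separate.
  Oxidase: Burkholderia cepacia +, Stenotrophomonas maltophilia - — discriminates.
  LDC: + vs + — same for both, does not separate.

Oxidase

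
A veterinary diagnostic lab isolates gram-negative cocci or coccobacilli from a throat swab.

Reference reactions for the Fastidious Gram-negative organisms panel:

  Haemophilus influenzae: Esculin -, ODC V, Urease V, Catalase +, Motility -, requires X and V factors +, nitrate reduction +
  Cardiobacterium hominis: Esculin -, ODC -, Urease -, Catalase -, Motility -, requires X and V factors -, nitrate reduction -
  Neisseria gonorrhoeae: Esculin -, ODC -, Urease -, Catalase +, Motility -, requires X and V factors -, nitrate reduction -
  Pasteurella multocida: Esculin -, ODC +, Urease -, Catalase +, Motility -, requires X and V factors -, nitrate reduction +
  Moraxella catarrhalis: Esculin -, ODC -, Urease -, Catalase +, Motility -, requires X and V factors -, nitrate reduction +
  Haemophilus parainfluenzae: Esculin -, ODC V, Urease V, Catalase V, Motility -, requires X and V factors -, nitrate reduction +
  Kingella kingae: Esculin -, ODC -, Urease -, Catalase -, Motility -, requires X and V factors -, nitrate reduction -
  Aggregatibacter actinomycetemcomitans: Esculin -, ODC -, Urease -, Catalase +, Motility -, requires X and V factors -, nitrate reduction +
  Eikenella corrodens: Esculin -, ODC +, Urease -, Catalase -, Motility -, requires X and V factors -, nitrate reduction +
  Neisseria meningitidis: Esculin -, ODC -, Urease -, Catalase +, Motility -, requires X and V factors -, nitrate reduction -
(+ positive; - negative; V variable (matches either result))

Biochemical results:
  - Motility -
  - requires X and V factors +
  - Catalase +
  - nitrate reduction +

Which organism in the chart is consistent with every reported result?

Haemophilus influenzae

Motility -: all 10 remaining candidates are consistent.
nitrate reduction +: excludes Cardiobacterium hominis, Neisseria gonorrhoeae, Kingella kingae, Neisseria meningitidis — 6 left.
Catalase +: excludes Eikenella corrodens — 5 left.
requires X and V factors +: excludes Pasteurella multocida, Moraxella catarrhalis, Haemophilus parainfluenzae, Aggregatibacter actinomycetemcomitans — 1 left.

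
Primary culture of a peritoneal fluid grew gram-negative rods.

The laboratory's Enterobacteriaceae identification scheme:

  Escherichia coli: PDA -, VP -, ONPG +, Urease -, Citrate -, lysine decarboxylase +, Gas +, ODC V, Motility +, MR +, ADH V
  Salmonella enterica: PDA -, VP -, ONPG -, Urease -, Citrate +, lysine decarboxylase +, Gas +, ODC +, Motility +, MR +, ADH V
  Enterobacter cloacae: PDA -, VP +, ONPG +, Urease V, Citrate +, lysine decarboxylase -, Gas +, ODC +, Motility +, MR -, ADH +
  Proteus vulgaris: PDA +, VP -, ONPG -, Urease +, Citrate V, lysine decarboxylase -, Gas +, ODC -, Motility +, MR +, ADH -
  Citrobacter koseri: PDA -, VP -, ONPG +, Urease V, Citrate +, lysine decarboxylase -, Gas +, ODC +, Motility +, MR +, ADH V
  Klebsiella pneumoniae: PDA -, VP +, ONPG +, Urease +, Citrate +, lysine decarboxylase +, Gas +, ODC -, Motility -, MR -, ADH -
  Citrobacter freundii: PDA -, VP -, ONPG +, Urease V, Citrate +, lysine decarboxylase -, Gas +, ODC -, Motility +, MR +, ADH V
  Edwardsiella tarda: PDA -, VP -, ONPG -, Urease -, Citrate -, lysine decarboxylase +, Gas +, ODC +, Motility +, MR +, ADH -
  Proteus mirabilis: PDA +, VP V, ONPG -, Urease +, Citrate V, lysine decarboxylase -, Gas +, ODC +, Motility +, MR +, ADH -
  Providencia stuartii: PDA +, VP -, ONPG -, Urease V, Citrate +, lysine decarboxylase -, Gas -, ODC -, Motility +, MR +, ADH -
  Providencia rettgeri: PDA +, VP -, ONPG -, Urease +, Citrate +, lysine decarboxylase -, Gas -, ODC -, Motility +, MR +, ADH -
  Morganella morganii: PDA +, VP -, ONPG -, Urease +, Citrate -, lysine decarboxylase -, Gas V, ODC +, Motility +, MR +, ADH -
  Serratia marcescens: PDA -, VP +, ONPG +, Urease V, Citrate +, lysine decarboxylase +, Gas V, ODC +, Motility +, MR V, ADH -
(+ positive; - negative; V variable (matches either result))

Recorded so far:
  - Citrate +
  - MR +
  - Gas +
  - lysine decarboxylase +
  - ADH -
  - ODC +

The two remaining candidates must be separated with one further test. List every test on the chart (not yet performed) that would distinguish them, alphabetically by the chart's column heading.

MR +: excludes Enterobacter cloacae, Klebsiella pneumoniae — 11 left.
ODC +: excludes Proteus vulgaris, Citrobacter freundii, Providencia stuartii, Providencia rettgeri — 7 left.
lysine decarboxylase +: excludes Citrobacter koseri, Proteus mirabilis, Morganella morganii — 4 left.
Gas +: all 4 remaining candidates are consistent.
ADH -: all 4 remaining candidates are consistent.
Citrate +: excludes Escherichia coli, Edwardsiella tarda — 2 left.
Two candidates remain: Salmonella enterica and Serratia marcescens.
  PDA: - vs - — same for both, does not separate.
  VP: Salmonella enterica -, Serratia marcescens + — discriminates.
  ONPG: Salmonella enterica -, Serratia marcescens + — discriminates.
  Urease: - vs V — variable for at least one, does not separate.
  Motility: + vs + — same for both, does not separate.

ONPG, VP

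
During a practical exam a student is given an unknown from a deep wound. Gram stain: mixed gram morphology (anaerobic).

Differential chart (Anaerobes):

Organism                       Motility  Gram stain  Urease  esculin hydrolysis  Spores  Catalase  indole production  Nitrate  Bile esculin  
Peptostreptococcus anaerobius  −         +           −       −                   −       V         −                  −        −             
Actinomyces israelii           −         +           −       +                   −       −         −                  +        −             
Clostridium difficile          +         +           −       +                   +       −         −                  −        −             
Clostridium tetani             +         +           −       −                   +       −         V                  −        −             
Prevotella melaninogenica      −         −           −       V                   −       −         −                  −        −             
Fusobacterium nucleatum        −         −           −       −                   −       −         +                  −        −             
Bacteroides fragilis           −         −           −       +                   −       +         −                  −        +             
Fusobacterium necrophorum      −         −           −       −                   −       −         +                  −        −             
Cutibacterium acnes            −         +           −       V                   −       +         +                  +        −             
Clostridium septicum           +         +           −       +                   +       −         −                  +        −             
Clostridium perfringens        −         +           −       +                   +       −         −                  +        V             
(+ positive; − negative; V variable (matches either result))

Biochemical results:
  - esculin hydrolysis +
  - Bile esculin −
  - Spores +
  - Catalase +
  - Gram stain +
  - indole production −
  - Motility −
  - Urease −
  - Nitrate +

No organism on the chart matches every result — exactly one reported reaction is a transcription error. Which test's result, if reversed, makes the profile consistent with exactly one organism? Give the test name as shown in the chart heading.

Catalase

As reported, no row in the chart matches all 9 reactions.
Reversing Urease → still no organism matches.
Reversing Catalase (to −) → unique match: Clostridium perfringens.
Reversing Bile esculin → still no organism matches.
Reversing indole production → still no organism matches.
Reversing Gram stain → still no organism matches.
Reversing Spores → still no organism matches.
Reversing Nitrate → still no organism matches.
Reversing esculin hydrolysis → still no organism matches.
Reversing Motility → still no organism matches.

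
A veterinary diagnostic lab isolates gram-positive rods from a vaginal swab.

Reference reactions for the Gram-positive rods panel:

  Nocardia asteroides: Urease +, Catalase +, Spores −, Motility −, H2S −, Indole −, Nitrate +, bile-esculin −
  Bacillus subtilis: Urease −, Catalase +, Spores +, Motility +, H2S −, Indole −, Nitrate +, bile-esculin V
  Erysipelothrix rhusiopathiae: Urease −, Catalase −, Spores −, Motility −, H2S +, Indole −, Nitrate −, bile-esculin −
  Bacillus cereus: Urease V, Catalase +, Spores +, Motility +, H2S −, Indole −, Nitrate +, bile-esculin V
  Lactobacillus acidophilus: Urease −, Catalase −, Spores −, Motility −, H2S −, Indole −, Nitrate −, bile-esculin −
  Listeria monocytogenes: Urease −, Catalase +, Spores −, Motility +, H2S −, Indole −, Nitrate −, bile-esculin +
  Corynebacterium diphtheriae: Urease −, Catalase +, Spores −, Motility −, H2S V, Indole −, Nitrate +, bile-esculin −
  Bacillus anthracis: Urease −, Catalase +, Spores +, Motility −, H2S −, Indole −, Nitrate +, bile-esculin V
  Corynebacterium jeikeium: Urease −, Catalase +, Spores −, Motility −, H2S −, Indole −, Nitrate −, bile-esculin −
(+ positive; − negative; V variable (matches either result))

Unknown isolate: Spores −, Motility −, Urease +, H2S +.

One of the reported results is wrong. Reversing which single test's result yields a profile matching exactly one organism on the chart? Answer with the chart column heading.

H2S

As reported, no row in the chart matches all 4 reactions.
Reversing H2S (to −) → unique match: Nocardia asteroides.
Reversing Urease → 2 organisms match (not unique).
Reversing Motility → still no organism matches.
Reversing Spores → still no organism matches.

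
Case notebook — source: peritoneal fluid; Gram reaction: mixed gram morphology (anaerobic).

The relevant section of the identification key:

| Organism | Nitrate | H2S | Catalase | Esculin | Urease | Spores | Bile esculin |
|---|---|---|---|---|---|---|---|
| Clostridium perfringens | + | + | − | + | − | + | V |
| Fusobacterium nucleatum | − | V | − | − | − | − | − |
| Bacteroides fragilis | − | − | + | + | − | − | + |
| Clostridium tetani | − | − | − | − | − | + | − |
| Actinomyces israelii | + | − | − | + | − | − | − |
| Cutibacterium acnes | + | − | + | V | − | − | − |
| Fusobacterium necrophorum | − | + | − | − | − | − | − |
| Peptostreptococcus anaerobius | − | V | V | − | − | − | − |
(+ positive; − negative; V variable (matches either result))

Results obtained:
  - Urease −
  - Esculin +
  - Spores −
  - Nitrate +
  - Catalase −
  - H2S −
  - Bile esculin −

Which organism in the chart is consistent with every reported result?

H2S −: excludes Clostridium perfringens, Fusobacterium necrophorum — 6 left.
Urease −: all 6 remaining candidates are consistent.
Bile esculin −: excludes Bacteroides fragilis — 5 left.
Spores −: excludes Clostridium tetani — 4 left.
Esculin +: excludes Fusobacterium nucleatum, Peptostreptococcus anaerobius — 2 left.
Nitrate +: all 2 remaining candidates are consistent.
Catalase −: excludes Cutibacterium acnes — 1 left.

Actinomyces israelii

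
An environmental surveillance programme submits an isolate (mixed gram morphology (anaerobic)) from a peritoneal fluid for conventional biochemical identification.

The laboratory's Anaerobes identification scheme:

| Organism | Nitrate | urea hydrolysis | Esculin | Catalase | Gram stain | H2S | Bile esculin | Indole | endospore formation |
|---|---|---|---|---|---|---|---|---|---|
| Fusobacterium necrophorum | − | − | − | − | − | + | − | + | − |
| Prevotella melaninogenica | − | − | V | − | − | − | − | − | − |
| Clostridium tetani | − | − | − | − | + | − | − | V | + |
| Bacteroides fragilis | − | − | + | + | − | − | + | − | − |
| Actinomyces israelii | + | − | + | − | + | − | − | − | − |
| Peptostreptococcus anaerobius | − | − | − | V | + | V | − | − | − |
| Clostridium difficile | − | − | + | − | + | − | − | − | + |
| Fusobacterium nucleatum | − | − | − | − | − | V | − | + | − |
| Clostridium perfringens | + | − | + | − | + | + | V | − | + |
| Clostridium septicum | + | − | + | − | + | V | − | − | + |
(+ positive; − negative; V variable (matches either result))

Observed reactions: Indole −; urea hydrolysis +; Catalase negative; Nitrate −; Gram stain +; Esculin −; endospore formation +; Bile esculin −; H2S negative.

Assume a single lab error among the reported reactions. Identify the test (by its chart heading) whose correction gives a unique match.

urea hydrolysis

As reported, no row in the chart matches all 9 reactions.
Reversing urea hydrolysis (to −) → unique match: Clostridium tetani.
Reversing Esculin → still no organism matches.
Reversing Nitrate → still no organism matches.
Reversing H2S → still no organism matches.
Reversing endospore formation → still no organism matches.
Reversing Bile esculin → still no organism matches.
Reversing Gram stain → still no organism matches.
Reversing Catalase → still no organism matches.
Reversing Indole → still no organism matches.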